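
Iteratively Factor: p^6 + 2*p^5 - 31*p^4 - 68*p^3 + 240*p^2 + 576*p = (p + 3)*(p^5 - p^4 - 28*p^3 + 16*p^2 + 192*p) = p*(p + 3)*(p^4 - p^3 - 28*p^2 + 16*p + 192) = p*(p + 3)^2*(p^3 - 4*p^2 - 16*p + 64) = p*(p + 3)^2*(p + 4)*(p^2 - 8*p + 16) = p*(p - 4)*(p + 3)^2*(p + 4)*(p - 4)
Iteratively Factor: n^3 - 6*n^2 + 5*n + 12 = (n - 3)*(n^2 - 3*n - 4) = (n - 3)*(n + 1)*(n - 4)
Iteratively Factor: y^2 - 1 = (y + 1)*(y - 1)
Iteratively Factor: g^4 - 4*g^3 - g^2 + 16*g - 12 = (g + 2)*(g^3 - 6*g^2 + 11*g - 6) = (g - 2)*(g + 2)*(g^2 - 4*g + 3) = (g - 2)*(g - 1)*(g + 2)*(g - 3)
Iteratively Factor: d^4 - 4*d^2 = (d)*(d^3 - 4*d) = d^2*(d^2 - 4) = d^2*(d - 2)*(d + 2)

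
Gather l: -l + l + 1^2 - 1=0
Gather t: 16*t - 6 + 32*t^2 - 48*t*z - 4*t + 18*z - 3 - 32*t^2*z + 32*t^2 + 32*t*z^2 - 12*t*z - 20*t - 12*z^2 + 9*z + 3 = t^2*(64 - 32*z) + t*(32*z^2 - 60*z - 8) - 12*z^2 + 27*z - 6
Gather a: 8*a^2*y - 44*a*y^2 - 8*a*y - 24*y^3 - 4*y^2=8*a^2*y + a*(-44*y^2 - 8*y) - 24*y^3 - 4*y^2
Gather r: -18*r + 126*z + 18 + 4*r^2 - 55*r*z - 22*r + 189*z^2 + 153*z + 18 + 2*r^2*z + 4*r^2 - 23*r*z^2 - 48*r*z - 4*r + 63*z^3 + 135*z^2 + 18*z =r^2*(2*z + 8) + r*(-23*z^2 - 103*z - 44) + 63*z^3 + 324*z^2 + 297*z + 36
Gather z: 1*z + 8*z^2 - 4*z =8*z^2 - 3*z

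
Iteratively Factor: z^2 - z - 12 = (z + 3)*(z - 4)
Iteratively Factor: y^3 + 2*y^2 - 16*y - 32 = (y - 4)*(y^2 + 6*y + 8) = (y - 4)*(y + 2)*(y + 4)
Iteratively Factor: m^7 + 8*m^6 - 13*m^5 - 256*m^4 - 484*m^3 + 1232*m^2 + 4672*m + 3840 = (m + 4)*(m^6 + 4*m^5 - 29*m^4 - 140*m^3 + 76*m^2 + 928*m + 960) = (m + 4)^2*(m^5 - 29*m^3 - 24*m^2 + 172*m + 240) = (m + 2)*(m + 4)^2*(m^4 - 2*m^3 - 25*m^2 + 26*m + 120) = (m - 5)*(m + 2)*(m + 4)^2*(m^3 + 3*m^2 - 10*m - 24) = (m - 5)*(m - 3)*(m + 2)*(m + 4)^2*(m^2 + 6*m + 8) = (m - 5)*(m - 3)*(m + 2)^2*(m + 4)^2*(m + 4)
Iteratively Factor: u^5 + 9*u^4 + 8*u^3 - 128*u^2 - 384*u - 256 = (u + 4)*(u^4 + 5*u^3 - 12*u^2 - 80*u - 64) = (u + 4)^2*(u^3 + u^2 - 16*u - 16) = (u - 4)*(u + 4)^2*(u^2 + 5*u + 4) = (u - 4)*(u + 1)*(u + 4)^2*(u + 4)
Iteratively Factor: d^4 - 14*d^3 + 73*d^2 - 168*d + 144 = (d - 3)*(d^3 - 11*d^2 + 40*d - 48) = (d - 3)^2*(d^2 - 8*d + 16) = (d - 4)*(d - 3)^2*(d - 4)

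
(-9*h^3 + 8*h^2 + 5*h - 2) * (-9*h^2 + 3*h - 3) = 81*h^5 - 99*h^4 + 6*h^3 + 9*h^2 - 21*h + 6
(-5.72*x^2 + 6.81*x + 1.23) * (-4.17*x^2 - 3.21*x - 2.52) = 23.8524*x^4 - 10.0365*x^3 - 12.5748*x^2 - 21.1095*x - 3.0996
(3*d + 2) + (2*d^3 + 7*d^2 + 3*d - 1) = 2*d^3 + 7*d^2 + 6*d + 1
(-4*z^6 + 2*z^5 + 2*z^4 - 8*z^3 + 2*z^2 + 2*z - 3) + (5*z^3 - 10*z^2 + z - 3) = -4*z^6 + 2*z^5 + 2*z^4 - 3*z^3 - 8*z^2 + 3*z - 6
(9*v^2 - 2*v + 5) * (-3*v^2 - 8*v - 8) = -27*v^4 - 66*v^3 - 71*v^2 - 24*v - 40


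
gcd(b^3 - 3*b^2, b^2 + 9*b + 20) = 1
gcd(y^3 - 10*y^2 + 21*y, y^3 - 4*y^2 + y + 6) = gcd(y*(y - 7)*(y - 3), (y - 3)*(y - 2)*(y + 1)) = y - 3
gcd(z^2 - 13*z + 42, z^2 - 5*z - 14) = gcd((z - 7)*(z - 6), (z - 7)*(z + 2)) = z - 7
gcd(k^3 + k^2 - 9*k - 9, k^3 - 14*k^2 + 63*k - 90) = k - 3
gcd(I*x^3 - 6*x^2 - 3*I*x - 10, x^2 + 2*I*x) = x + 2*I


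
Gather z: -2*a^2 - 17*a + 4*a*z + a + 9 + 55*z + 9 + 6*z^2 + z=-2*a^2 - 16*a + 6*z^2 + z*(4*a + 56) + 18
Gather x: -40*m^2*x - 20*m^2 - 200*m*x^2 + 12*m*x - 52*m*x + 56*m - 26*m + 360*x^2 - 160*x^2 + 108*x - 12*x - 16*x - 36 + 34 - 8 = -20*m^2 + 30*m + x^2*(200 - 200*m) + x*(-40*m^2 - 40*m + 80) - 10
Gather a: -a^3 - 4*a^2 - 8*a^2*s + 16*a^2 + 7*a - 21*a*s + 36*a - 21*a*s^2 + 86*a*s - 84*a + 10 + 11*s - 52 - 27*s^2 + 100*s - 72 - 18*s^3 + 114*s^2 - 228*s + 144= -a^3 + a^2*(12 - 8*s) + a*(-21*s^2 + 65*s - 41) - 18*s^3 + 87*s^2 - 117*s + 30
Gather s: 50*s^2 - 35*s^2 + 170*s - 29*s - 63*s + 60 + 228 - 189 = 15*s^2 + 78*s + 99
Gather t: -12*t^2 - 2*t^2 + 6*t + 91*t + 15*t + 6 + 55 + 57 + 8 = -14*t^2 + 112*t + 126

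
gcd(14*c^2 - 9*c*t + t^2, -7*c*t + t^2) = -7*c + t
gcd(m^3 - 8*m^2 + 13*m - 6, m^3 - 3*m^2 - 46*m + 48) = m - 1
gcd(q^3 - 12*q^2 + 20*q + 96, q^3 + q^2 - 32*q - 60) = q^2 - 4*q - 12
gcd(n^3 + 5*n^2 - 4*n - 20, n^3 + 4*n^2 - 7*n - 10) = n^2 + 3*n - 10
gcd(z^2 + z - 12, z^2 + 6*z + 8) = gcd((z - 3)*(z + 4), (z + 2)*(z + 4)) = z + 4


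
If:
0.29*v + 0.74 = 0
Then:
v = -2.55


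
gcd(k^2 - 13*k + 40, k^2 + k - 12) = 1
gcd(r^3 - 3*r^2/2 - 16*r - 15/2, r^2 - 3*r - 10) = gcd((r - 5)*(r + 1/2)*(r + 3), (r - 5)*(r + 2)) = r - 5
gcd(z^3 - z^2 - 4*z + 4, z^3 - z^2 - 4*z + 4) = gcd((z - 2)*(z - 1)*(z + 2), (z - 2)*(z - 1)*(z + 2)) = z^3 - z^2 - 4*z + 4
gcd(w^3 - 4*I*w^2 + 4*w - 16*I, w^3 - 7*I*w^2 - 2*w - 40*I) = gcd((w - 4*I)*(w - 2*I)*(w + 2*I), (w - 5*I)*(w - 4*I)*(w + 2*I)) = w^2 - 2*I*w + 8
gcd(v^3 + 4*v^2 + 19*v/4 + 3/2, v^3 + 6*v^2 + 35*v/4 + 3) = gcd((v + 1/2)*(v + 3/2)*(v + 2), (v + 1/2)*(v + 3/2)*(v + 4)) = v^2 + 2*v + 3/4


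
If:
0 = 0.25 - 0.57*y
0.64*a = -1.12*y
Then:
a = -0.77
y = 0.44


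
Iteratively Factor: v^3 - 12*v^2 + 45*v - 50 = (v - 5)*(v^2 - 7*v + 10) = (v - 5)*(v - 2)*(v - 5)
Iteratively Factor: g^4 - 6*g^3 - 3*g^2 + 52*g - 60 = (g - 2)*(g^3 - 4*g^2 - 11*g + 30) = (g - 5)*(g - 2)*(g^2 + g - 6) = (g - 5)*(g - 2)^2*(g + 3)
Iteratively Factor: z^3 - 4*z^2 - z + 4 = (z - 1)*(z^2 - 3*z - 4) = (z - 4)*(z - 1)*(z + 1)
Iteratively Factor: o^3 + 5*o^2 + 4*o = (o + 4)*(o^2 + o) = (o + 1)*(o + 4)*(o)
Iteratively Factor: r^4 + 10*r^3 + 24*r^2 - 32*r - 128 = (r - 2)*(r^3 + 12*r^2 + 48*r + 64) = (r - 2)*(r + 4)*(r^2 + 8*r + 16) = (r - 2)*(r + 4)^2*(r + 4)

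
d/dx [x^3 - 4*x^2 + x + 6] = 3*x^2 - 8*x + 1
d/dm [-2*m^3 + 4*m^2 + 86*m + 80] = -6*m^2 + 8*m + 86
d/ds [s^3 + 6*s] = 3*s^2 + 6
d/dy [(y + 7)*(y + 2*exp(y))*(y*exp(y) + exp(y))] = (y^3 + 4*y^2*exp(y) + 11*y^2 + 36*y*exp(y) + 23*y + 44*exp(y) + 7)*exp(y)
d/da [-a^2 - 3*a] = -2*a - 3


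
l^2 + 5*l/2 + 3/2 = (l + 1)*(l + 3/2)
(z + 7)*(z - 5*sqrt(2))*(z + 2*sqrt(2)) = z^3 - 3*sqrt(2)*z^2 + 7*z^2 - 21*sqrt(2)*z - 20*z - 140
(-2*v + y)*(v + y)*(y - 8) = -2*v^2*y + 16*v^2 - v*y^2 + 8*v*y + y^3 - 8*y^2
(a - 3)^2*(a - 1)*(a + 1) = a^4 - 6*a^3 + 8*a^2 + 6*a - 9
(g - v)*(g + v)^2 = g^3 + g^2*v - g*v^2 - v^3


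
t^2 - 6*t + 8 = (t - 4)*(t - 2)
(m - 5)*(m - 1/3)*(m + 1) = m^3 - 13*m^2/3 - 11*m/3 + 5/3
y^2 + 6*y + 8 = (y + 2)*(y + 4)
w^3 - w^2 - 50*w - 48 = (w - 8)*(w + 1)*(w + 6)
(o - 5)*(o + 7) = o^2 + 2*o - 35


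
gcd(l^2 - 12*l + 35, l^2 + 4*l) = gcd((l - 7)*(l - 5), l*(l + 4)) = 1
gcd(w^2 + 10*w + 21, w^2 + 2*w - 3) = w + 3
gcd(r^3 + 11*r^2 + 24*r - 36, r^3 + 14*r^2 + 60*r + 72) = r^2 + 12*r + 36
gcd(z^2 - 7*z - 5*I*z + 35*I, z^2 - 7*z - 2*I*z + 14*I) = z - 7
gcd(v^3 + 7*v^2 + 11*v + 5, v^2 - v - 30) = v + 5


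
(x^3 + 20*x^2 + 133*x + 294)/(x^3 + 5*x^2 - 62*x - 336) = (x + 7)/(x - 8)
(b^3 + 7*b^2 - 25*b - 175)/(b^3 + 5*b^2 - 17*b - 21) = (b^2 - 25)/(b^2 - 2*b - 3)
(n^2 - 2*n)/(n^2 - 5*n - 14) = n*(2 - n)/(-n^2 + 5*n + 14)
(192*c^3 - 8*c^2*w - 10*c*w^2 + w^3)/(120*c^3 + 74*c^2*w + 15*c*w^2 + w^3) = (48*c^2 - 14*c*w + w^2)/(30*c^2 + 11*c*w + w^2)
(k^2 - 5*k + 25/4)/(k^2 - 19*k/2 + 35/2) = (k - 5/2)/(k - 7)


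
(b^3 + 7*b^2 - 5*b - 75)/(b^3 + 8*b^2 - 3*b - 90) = (b + 5)/(b + 6)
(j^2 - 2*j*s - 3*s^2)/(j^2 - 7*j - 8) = (-j^2 + 2*j*s + 3*s^2)/(-j^2 + 7*j + 8)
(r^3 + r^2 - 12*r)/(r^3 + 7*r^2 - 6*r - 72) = r/(r + 6)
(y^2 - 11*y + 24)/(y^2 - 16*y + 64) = (y - 3)/(y - 8)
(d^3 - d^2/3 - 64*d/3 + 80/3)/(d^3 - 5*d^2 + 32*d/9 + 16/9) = 3*(d + 5)/(3*d + 1)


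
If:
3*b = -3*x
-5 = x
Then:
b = 5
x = -5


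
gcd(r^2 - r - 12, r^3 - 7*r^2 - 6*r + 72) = r^2 - r - 12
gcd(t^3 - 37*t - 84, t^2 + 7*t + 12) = t^2 + 7*t + 12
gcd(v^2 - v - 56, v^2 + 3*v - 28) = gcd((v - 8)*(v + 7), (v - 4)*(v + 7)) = v + 7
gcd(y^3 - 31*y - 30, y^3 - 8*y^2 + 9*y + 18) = y^2 - 5*y - 6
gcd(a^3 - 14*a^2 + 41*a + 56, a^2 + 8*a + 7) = a + 1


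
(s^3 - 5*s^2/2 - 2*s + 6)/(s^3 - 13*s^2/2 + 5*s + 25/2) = (2*s^3 - 5*s^2 - 4*s + 12)/(2*s^3 - 13*s^2 + 10*s + 25)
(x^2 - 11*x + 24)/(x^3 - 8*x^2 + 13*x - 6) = (x^2 - 11*x + 24)/(x^3 - 8*x^2 + 13*x - 6)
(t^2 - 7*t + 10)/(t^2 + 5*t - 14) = (t - 5)/(t + 7)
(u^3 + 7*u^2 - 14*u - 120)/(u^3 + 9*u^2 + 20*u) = (u^2 + 2*u - 24)/(u*(u + 4))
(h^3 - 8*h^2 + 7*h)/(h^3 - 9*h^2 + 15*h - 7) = h/(h - 1)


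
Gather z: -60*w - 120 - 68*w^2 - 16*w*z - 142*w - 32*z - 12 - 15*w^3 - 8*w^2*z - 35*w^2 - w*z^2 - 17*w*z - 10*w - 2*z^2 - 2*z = -15*w^3 - 103*w^2 - 212*w + z^2*(-w - 2) + z*(-8*w^2 - 33*w - 34) - 132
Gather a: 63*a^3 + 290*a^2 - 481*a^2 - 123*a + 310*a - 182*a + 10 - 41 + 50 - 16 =63*a^3 - 191*a^2 + 5*a + 3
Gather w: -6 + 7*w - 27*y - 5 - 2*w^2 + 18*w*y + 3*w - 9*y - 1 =-2*w^2 + w*(18*y + 10) - 36*y - 12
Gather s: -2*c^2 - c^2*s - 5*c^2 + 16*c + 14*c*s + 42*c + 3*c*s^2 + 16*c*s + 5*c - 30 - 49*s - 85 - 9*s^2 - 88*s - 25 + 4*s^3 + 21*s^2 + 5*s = -7*c^2 + 63*c + 4*s^3 + s^2*(3*c + 12) + s*(-c^2 + 30*c - 132) - 140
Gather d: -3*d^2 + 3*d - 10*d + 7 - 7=-3*d^2 - 7*d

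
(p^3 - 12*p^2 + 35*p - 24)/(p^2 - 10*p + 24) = (p^3 - 12*p^2 + 35*p - 24)/(p^2 - 10*p + 24)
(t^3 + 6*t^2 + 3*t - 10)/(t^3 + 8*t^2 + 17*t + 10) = (t - 1)/(t + 1)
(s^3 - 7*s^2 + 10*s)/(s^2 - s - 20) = s*(s - 2)/(s + 4)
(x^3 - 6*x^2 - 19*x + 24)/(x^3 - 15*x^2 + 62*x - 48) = (x + 3)/(x - 6)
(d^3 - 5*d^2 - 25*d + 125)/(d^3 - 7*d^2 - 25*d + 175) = (d - 5)/(d - 7)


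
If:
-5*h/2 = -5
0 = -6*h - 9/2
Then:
No Solution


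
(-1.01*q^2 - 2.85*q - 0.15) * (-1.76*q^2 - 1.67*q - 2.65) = 1.7776*q^4 + 6.7027*q^3 + 7.7*q^2 + 7.803*q + 0.3975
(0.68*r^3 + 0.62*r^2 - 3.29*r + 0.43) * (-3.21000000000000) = -2.1828*r^3 - 1.9902*r^2 + 10.5609*r - 1.3803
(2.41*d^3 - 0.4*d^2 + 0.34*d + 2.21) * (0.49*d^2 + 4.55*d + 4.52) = 1.1809*d^5 + 10.7695*d^4 + 9.2398*d^3 + 0.8219*d^2 + 11.5923*d + 9.9892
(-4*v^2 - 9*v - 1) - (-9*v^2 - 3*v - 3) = 5*v^2 - 6*v + 2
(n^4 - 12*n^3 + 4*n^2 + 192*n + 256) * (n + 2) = n^5 - 10*n^4 - 20*n^3 + 200*n^2 + 640*n + 512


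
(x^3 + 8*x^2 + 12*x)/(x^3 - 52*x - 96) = x/(x - 8)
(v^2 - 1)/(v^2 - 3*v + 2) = (v + 1)/(v - 2)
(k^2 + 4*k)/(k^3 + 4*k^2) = 1/k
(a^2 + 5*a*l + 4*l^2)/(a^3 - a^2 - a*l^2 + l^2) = (a + 4*l)/(a^2 - a*l - a + l)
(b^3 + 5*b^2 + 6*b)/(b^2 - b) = (b^2 + 5*b + 6)/(b - 1)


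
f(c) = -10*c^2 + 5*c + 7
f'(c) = 5 - 20*c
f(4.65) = -185.98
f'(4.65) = -88.00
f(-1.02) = -8.50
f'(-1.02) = 25.40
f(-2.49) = -67.45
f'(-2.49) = 54.80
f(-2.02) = -43.90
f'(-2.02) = 45.40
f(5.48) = -265.90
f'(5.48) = -104.60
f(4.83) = -202.14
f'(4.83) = -91.60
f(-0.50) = 2.00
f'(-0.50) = 15.00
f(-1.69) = -30.01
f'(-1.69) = 38.80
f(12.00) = -1373.00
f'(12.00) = -235.00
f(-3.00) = -98.00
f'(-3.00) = 65.00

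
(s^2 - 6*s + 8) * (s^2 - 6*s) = s^4 - 12*s^3 + 44*s^2 - 48*s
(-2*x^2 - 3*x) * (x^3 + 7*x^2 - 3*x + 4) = -2*x^5 - 17*x^4 - 15*x^3 + x^2 - 12*x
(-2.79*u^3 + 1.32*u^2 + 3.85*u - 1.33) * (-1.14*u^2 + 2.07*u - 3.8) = 3.1806*u^5 - 7.2801*u^4 + 8.9454*u^3 + 4.4697*u^2 - 17.3831*u + 5.054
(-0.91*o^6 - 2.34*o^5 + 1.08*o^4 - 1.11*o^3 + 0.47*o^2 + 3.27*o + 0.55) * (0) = 0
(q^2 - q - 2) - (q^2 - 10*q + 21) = 9*q - 23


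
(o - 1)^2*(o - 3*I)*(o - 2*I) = o^4 - 2*o^3 - 5*I*o^3 - 5*o^2 + 10*I*o^2 + 12*o - 5*I*o - 6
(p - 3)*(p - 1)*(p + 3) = p^3 - p^2 - 9*p + 9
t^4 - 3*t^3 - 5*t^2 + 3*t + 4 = (t - 4)*(t - 1)*(t + 1)^2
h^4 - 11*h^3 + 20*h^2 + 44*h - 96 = (h - 8)*(h - 3)*(h - 2)*(h + 2)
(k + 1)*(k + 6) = k^2 + 7*k + 6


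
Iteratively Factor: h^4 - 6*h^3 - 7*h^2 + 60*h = (h)*(h^3 - 6*h^2 - 7*h + 60) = h*(h + 3)*(h^2 - 9*h + 20) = h*(h - 4)*(h + 3)*(h - 5)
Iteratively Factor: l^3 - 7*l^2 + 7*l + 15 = (l - 5)*(l^2 - 2*l - 3) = (l - 5)*(l + 1)*(l - 3)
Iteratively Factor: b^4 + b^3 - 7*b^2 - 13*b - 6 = (b + 1)*(b^3 - 7*b - 6) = (b + 1)*(b + 2)*(b^2 - 2*b - 3) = (b - 3)*(b + 1)*(b + 2)*(b + 1)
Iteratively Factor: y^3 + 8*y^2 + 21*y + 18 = (y + 2)*(y^2 + 6*y + 9) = (y + 2)*(y + 3)*(y + 3)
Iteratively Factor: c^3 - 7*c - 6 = (c + 1)*(c^2 - c - 6) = (c - 3)*(c + 1)*(c + 2)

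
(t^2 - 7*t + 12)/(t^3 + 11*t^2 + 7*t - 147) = (t - 4)/(t^2 + 14*t + 49)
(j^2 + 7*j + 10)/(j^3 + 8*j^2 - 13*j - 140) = (j + 2)/(j^2 + 3*j - 28)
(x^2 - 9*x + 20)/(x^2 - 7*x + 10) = (x - 4)/(x - 2)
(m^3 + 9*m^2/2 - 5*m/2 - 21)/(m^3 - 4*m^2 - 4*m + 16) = (2*m^2 + 13*m + 21)/(2*(m^2 - 2*m - 8))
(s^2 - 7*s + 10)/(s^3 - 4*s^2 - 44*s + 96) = (s - 5)/(s^2 - 2*s - 48)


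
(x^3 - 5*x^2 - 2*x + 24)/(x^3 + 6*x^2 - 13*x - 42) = (x - 4)/(x + 7)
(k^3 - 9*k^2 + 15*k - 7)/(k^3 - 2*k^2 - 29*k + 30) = (k^2 - 8*k + 7)/(k^2 - k - 30)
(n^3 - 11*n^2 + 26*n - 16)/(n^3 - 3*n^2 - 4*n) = (-n^3 + 11*n^2 - 26*n + 16)/(n*(-n^2 + 3*n + 4))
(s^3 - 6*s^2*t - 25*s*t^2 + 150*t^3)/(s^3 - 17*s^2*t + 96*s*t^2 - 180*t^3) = (s + 5*t)/(s - 6*t)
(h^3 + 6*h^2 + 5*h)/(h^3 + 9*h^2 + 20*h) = (h + 1)/(h + 4)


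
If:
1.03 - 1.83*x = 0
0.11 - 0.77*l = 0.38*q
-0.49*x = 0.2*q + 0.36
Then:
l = 1.71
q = -3.18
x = 0.56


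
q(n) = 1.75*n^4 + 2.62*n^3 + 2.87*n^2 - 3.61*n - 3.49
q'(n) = 7.0*n^3 + 7.86*n^2 + 5.74*n - 3.61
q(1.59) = 19.74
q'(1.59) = 53.53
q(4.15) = 737.29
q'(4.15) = 655.89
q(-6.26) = 2176.27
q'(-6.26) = -1448.73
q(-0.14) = -2.93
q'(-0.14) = -4.28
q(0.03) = -3.60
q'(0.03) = -3.43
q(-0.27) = -2.35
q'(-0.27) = -4.72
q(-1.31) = 5.43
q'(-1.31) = -13.38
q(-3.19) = 133.40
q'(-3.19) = -169.17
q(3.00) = 224.00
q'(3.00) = 273.35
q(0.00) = -3.49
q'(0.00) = -3.61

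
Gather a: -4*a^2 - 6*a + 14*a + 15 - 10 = -4*a^2 + 8*a + 5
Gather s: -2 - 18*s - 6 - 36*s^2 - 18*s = -36*s^2 - 36*s - 8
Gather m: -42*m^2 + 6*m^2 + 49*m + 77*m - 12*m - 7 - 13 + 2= -36*m^2 + 114*m - 18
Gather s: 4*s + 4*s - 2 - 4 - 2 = 8*s - 8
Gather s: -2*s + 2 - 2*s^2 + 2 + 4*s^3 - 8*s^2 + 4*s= 4*s^3 - 10*s^2 + 2*s + 4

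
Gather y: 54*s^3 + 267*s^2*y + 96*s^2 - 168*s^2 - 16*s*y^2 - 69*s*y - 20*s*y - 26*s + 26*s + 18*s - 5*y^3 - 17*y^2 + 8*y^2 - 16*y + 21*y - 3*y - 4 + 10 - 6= 54*s^3 - 72*s^2 + 18*s - 5*y^3 + y^2*(-16*s - 9) + y*(267*s^2 - 89*s + 2)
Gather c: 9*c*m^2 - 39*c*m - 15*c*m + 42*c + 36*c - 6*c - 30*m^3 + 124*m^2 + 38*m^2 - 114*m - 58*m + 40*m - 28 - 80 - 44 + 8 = c*(9*m^2 - 54*m + 72) - 30*m^3 + 162*m^2 - 132*m - 144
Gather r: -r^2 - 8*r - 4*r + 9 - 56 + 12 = -r^2 - 12*r - 35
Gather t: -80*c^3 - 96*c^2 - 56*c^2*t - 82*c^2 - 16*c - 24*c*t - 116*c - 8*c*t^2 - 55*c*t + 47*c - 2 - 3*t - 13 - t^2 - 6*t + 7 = -80*c^3 - 178*c^2 - 85*c + t^2*(-8*c - 1) + t*(-56*c^2 - 79*c - 9) - 8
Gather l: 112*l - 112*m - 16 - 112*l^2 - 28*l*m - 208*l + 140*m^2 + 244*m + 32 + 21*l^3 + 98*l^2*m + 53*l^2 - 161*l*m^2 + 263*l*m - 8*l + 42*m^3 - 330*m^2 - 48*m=21*l^3 + l^2*(98*m - 59) + l*(-161*m^2 + 235*m - 104) + 42*m^3 - 190*m^2 + 84*m + 16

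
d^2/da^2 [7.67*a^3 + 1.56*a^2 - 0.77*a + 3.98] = 46.02*a + 3.12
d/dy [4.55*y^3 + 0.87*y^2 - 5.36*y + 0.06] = 13.65*y^2 + 1.74*y - 5.36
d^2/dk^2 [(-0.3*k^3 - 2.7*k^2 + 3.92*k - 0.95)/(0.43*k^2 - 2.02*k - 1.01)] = (4.44089209850063e-16*k^4 - 5.949644*k^3 - 11.76195*k^2 + 13.329576*k - 30.081638)/(0.079507*k^6 - 1.120494*k^5 + 4.703469*k^4 - 2.978692*k^3 - 11.047683*k^2 - 6.181806*k - 1.030301)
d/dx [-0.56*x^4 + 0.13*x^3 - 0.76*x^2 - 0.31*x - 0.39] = -2.24*x^3 + 0.39*x^2 - 1.52*x - 0.31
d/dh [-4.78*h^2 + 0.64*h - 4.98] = 0.64 - 9.56*h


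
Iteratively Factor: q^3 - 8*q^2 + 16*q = (q)*(q^2 - 8*q + 16) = q*(q - 4)*(q - 4)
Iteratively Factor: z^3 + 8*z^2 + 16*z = (z)*(z^2 + 8*z + 16) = z*(z + 4)*(z + 4)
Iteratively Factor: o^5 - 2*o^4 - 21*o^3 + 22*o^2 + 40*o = (o)*(o^4 - 2*o^3 - 21*o^2 + 22*o + 40) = o*(o - 2)*(o^3 - 21*o - 20) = o*(o - 5)*(o - 2)*(o^2 + 5*o + 4) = o*(o - 5)*(o - 2)*(o + 1)*(o + 4)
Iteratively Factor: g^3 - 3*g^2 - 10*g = (g - 5)*(g^2 + 2*g) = g*(g - 5)*(g + 2)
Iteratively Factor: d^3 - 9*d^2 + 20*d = (d - 4)*(d^2 - 5*d) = d*(d - 4)*(d - 5)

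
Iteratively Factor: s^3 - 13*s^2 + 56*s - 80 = (s - 4)*(s^2 - 9*s + 20) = (s - 5)*(s - 4)*(s - 4)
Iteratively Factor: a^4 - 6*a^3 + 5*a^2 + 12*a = (a - 4)*(a^3 - 2*a^2 - 3*a) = (a - 4)*(a + 1)*(a^2 - 3*a) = a*(a - 4)*(a + 1)*(a - 3)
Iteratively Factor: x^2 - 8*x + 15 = (x - 3)*(x - 5)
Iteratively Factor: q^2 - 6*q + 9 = (q - 3)*(q - 3)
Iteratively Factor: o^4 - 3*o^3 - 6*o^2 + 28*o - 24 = (o - 2)*(o^3 - o^2 - 8*o + 12) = (o - 2)*(o + 3)*(o^2 - 4*o + 4) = (o - 2)^2*(o + 3)*(o - 2)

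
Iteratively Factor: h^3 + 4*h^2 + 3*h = (h + 1)*(h^2 + 3*h) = (h + 1)*(h + 3)*(h)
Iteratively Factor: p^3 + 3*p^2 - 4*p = (p)*(p^2 + 3*p - 4) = p*(p - 1)*(p + 4)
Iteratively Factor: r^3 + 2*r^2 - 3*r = (r - 1)*(r^2 + 3*r) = (r - 1)*(r + 3)*(r)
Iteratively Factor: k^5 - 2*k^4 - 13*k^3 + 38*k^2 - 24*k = (k)*(k^4 - 2*k^3 - 13*k^2 + 38*k - 24) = k*(k - 2)*(k^3 - 13*k + 12) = k*(k - 3)*(k - 2)*(k^2 + 3*k - 4) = k*(k - 3)*(k - 2)*(k + 4)*(k - 1)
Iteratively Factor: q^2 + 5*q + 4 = (q + 4)*(q + 1)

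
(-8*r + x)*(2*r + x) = -16*r^2 - 6*r*x + x^2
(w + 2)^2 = w^2 + 4*w + 4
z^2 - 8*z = z*(z - 8)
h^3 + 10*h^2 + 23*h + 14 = (h + 1)*(h + 2)*(h + 7)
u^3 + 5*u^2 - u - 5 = (u - 1)*(u + 1)*(u + 5)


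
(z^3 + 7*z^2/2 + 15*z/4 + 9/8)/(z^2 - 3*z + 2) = (8*z^3 + 28*z^2 + 30*z + 9)/(8*(z^2 - 3*z + 2))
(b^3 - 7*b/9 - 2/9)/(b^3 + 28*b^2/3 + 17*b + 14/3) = (3*b^2 - b - 2)/(3*(b^2 + 9*b + 14))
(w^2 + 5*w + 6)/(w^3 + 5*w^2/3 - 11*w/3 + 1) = 3*(w + 2)/(3*w^2 - 4*w + 1)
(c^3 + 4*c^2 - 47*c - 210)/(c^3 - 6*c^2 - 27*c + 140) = (c + 6)/(c - 4)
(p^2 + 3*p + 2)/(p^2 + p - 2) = (p + 1)/(p - 1)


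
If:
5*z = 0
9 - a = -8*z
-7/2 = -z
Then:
No Solution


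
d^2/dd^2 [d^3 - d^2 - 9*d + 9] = 6*d - 2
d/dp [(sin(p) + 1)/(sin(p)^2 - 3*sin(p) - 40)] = (-2*sin(p) + cos(p)^2 - 38)*cos(p)/((sin(p) - 8)^2*(sin(p) + 5)^2)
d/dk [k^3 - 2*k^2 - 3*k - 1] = 3*k^2 - 4*k - 3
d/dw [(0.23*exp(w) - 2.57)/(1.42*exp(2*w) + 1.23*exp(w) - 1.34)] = (-0.3266*exp(2*w) + 7.2988*exp(w) + 2.8529)*exp(w)/(2.0164*exp(4*w) + 3.4932*exp(3*w) - 2.2927*exp(2*w) - 3.2964*exp(w) + 1.7956)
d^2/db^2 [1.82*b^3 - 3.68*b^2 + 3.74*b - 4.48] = 10.92*b - 7.36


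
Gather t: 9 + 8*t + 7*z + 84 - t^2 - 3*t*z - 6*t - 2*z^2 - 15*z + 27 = -t^2 + t*(2 - 3*z) - 2*z^2 - 8*z + 120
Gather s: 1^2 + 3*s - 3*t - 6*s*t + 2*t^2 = s*(3 - 6*t) + 2*t^2 - 3*t + 1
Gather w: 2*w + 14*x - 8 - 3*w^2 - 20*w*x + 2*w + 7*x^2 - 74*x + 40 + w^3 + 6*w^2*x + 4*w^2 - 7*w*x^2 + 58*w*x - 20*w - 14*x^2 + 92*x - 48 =w^3 + w^2*(6*x + 1) + w*(-7*x^2 + 38*x - 16) - 7*x^2 + 32*x - 16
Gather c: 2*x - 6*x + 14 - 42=-4*x - 28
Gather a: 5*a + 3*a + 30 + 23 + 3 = 8*a + 56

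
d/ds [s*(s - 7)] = 2*s - 7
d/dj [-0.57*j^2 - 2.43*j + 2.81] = -1.14*j - 2.43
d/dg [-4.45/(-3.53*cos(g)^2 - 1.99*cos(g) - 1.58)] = (31.417*cos(g) + 8.8555)*sin(g)/(3.53*cos(g)^2 + 1.99*cos(g) + 1.58)^2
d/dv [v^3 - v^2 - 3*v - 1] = 3*v^2 - 2*v - 3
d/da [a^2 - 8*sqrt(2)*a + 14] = 2*a - 8*sqrt(2)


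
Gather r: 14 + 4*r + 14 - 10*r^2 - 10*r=-10*r^2 - 6*r + 28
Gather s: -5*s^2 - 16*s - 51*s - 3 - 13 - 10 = -5*s^2 - 67*s - 26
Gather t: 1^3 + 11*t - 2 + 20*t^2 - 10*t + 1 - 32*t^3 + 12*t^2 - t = -32*t^3 + 32*t^2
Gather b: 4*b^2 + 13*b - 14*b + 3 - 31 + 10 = 4*b^2 - b - 18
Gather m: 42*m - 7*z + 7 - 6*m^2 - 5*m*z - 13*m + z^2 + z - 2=-6*m^2 + m*(29 - 5*z) + z^2 - 6*z + 5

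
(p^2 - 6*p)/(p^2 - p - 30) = p/(p + 5)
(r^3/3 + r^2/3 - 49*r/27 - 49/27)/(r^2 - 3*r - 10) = (-9*r^3 - 9*r^2 + 49*r + 49)/(27*(-r^2 + 3*r + 10))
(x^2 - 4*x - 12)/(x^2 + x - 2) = (x - 6)/(x - 1)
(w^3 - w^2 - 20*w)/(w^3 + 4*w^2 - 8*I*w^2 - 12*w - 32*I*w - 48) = w*(w - 5)/(w^2 - 8*I*w - 12)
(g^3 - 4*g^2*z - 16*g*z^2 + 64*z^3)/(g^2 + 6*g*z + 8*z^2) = (g^2 - 8*g*z + 16*z^2)/(g + 2*z)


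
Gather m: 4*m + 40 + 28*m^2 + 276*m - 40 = 28*m^2 + 280*m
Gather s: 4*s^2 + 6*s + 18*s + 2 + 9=4*s^2 + 24*s + 11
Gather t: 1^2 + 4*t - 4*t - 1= 0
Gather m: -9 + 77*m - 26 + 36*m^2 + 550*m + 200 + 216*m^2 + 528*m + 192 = 252*m^2 + 1155*m + 357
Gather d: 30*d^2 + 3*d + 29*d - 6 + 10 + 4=30*d^2 + 32*d + 8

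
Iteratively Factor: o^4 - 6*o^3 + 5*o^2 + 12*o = (o)*(o^3 - 6*o^2 + 5*o + 12) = o*(o - 3)*(o^2 - 3*o - 4) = o*(o - 3)*(o + 1)*(o - 4)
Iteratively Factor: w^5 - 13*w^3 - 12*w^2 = (w + 1)*(w^4 - w^3 - 12*w^2) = w*(w + 1)*(w^3 - w^2 - 12*w) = w*(w - 4)*(w + 1)*(w^2 + 3*w) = w*(w - 4)*(w + 1)*(w + 3)*(w)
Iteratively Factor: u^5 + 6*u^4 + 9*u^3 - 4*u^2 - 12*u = (u + 2)*(u^4 + 4*u^3 + u^2 - 6*u) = u*(u + 2)*(u^3 + 4*u^2 + u - 6) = u*(u - 1)*(u + 2)*(u^2 + 5*u + 6) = u*(u - 1)*(u + 2)^2*(u + 3)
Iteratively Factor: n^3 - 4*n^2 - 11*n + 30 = (n - 2)*(n^2 - 2*n - 15) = (n - 2)*(n + 3)*(n - 5)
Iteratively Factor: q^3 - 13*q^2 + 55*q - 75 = (q - 5)*(q^2 - 8*q + 15) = (q - 5)*(q - 3)*(q - 5)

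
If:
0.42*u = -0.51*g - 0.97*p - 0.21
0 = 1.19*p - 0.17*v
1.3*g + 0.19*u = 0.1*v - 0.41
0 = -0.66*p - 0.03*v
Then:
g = -0.29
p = 0.00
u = -0.14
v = 0.00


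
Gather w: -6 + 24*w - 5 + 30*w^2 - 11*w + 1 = 30*w^2 + 13*w - 10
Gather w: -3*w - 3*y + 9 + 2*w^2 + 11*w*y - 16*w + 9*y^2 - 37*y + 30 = 2*w^2 + w*(11*y - 19) + 9*y^2 - 40*y + 39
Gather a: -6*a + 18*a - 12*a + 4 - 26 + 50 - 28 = 0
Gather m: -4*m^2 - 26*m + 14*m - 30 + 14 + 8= -4*m^2 - 12*m - 8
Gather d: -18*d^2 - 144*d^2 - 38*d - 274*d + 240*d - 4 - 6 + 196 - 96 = -162*d^2 - 72*d + 90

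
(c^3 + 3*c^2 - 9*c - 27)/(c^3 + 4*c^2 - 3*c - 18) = (c - 3)/(c - 2)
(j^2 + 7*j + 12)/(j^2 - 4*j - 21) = (j + 4)/(j - 7)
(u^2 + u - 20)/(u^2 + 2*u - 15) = (u - 4)/(u - 3)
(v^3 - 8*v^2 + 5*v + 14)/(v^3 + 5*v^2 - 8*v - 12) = (v - 7)/(v + 6)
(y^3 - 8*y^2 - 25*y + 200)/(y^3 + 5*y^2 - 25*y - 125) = (y - 8)/(y + 5)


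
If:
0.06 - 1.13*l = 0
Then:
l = 0.05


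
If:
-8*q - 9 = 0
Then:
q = -9/8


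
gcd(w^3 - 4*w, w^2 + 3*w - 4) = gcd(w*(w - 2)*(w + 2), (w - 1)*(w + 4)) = 1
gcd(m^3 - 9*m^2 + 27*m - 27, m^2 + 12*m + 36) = 1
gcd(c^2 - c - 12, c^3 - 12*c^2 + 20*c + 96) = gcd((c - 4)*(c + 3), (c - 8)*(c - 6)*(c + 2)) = 1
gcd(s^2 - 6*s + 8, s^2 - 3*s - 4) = s - 4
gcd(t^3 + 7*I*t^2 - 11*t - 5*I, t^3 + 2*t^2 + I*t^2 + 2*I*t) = t + I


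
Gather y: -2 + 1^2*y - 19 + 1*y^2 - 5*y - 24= y^2 - 4*y - 45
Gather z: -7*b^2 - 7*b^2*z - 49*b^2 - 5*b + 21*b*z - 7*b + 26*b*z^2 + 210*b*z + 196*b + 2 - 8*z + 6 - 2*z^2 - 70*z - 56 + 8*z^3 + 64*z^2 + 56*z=-56*b^2 + 184*b + 8*z^3 + z^2*(26*b + 62) + z*(-7*b^2 + 231*b - 22) - 48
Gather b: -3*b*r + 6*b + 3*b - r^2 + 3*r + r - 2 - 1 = b*(9 - 3*r) - r^2 + 4*r - 3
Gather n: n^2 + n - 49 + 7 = n^2 + n - 42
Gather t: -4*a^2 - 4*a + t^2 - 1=-4*a^2 - 4*a + t^2 - 1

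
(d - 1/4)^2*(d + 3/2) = d^3 + d^2 - 11*d/16 + 3/32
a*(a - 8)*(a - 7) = a^3 - 15*a^2 + 56*a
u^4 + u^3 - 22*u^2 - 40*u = u*(u - 5)*(u + 2)*(u + 4)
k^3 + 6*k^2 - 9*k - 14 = (k - 2)*(k + 1)*(k + 7)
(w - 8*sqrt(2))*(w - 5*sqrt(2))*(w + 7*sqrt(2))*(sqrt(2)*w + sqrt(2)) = sqrt(2)*w^4 - 12*w^3 + sqrt(2)*w^3 - 102*sqrt(2)*w^2 - 12*w^2 - 102*sqrt(2)*w + 1120*w + 1120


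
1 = 1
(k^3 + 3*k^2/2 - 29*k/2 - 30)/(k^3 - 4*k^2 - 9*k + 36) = (k + 5/2)/(k - 3)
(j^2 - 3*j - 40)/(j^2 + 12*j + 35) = (j - 8)/(j + 7)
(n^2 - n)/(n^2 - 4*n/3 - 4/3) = 3*n*(1 - n)/(-3*n^2 + 4*n + 4)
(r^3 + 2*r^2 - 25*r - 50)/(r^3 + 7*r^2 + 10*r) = (r - 5)/r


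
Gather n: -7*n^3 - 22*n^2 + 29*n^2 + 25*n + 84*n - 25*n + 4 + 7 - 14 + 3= -7*n^3 + 7*n^2 + 84*n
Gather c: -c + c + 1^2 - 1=0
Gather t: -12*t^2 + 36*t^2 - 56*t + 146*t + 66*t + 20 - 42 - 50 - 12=24*t^2 + 156*t - 84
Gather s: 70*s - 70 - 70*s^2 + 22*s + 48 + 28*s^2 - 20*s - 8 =-42*s^2 + 72*s - 30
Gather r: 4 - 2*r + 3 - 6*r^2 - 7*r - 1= -6*r^2 - 9*r + 6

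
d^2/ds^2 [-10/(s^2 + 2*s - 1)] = 20*(s^2 + 2*s - 4*(s + 1)^2 - 1)/(s^2 + 2*s - 1)^3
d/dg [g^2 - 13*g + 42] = 2*g - 13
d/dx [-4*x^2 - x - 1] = -8*x - 1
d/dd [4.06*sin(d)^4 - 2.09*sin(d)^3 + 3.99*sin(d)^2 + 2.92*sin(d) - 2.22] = (16.24*sin(d)^3 - 6.27*sin(d)^2 + 7.98*sin(d) + 2.92)*cos(d)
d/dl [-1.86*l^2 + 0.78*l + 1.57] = 0.78 - 3.72*l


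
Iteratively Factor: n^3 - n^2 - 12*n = (n)*(n^2 - n - 12) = n*(n + 3)*(n - 4)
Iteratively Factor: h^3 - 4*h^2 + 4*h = (h - 2)*(h^2 - 2*h) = h*(h - 2)*(h - 2)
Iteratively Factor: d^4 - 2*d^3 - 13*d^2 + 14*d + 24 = (d - 4)*(d^3 + 2*d^2 - 5*d - 6) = (d - 4)*(d + 1)*(d^2 + d - 6) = (d - 4)*(d + 1)*(d + 3)*(d - 2)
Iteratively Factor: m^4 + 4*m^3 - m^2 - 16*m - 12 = (m + 1)*(m^3 + 3*m^2 - 4*m - 12) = (m + 1)*(m + 3)*(m^2 - 4) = (m - 2)*(m + 1)*(m + 3)*(m + 2)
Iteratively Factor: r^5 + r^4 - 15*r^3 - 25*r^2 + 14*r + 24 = (r - 4)*(r^4 + 5*r^3 + 5*r^2 - 5*r - 6) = (r - 4)*(r - 1)*(r^3 + 6*r^2 + 11*r + 6) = (r - 4)*(r - 1)*(r + 2)*(r^2 + 4*r + 3) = (r - 4)*(r - 1)*(r + 2)*(r + 3)*(r + 1)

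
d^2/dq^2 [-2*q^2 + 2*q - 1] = -4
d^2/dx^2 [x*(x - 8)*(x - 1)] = 6*x - 18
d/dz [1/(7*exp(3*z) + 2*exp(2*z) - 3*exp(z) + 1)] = (-21*exp(2*z) - 4*exp(z) + 3)*exp(z)/(7*exp(3*z) + 2*exp(2*z) - 3*exp(z) + 1)^2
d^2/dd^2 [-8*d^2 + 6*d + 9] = -16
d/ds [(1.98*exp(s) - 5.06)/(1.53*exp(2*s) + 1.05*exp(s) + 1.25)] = (-3.0294*exp(2*s) + 15.4836*exp(s) + 7.788)*exp(s)/(2.3409*exp(4*s) + 3.213*exp(3*s) + 4.9275*exp(2*s) + 2.625*exp(s) + 1.5625)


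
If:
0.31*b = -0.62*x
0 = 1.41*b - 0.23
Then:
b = 0.16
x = -0.08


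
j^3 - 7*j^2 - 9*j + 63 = (j - 7)*(j - 3)*(j + 3)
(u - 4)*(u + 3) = u^2 - u - 12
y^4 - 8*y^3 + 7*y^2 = y^2*(y - 7)*(y - 1)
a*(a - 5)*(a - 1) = a^3 - 6*a^2 + 5*a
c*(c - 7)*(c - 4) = c^3 - 11*c^2 + 28*c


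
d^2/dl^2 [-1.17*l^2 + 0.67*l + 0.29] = -2.34000000000000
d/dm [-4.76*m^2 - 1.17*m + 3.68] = -9.52*m - 1.17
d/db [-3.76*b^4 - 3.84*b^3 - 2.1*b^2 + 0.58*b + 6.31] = -15.04*b^3 - 11.52*b^2 - 4.2*b + 0.58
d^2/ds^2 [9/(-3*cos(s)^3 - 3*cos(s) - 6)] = 3*(-9*(1 - cos(2*s))^3/8 + 17*(1 - cos(2*s))^2/4 - 7*cos(s)/2 + cos(2*s) - 9*cos(3*s)/2 - 9)/(cos(s)^3 + cos(s) + 2)^3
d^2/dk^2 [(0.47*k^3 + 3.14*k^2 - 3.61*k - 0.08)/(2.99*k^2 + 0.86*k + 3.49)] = (-7.105427357601e-15*k^5 - 89.809684*k^3 - 192.424584*k^2 + 259.137876*k + 99.712416)/(26.730899*k^6 + 23.065458*k^5 + 100.237059*k^4 + 54.481172*k^3 + 116.999109*k^2 + 31.424658*k + 42.508549)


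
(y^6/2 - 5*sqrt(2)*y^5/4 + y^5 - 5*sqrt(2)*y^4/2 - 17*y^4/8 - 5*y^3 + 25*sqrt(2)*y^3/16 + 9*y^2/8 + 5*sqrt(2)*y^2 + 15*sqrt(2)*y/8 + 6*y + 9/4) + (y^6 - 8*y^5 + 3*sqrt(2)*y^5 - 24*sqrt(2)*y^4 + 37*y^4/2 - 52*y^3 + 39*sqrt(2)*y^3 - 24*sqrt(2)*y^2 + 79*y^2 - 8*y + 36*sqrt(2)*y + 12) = 3*y^6/2 - 7*y^5 + 7*sqrt(2)*y^5/4 - 53*sqrt(2)*y^4/2 + 131*y^4/8 - 57*y^3 + 649*sqrt(2)*y^3/16 - 19*sqrt(2)*y^2 + 641*y^2/8 - 2*y + 303*sqrt(2)*y/8 + 57/4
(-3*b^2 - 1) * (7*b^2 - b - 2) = -21*b^4 + 3*b^3 - b^2 + b + 2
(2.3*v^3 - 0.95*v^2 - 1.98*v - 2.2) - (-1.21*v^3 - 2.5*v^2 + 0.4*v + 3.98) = 3.51*v^3 + 1.55*v^2 - 2.38*v - 6.18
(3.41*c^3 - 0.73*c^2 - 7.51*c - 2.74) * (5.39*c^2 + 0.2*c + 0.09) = 18.3799*c^5 - 3.2527*c^4 - 40.318*c^3 - 16.3363*c^2 - 1.2239*c - 0.2466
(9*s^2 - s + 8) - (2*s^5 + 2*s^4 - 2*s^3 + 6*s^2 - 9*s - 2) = -2*s^5 - 2*s^4 + 2*s^3 + 3*s^2 + 8*s + 10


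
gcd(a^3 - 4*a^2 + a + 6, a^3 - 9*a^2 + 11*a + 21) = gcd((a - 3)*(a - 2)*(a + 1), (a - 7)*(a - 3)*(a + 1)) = a^2 - 2*a - 3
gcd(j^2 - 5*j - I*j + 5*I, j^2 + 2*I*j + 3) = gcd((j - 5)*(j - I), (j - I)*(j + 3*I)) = j - I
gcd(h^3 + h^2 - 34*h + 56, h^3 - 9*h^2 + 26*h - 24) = h^2 - 6*h + 8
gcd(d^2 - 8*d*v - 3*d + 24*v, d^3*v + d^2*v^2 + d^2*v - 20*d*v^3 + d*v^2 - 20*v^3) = 1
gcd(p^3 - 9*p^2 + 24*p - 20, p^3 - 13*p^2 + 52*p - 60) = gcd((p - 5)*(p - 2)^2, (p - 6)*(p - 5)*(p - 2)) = p^2 - 7*p + 10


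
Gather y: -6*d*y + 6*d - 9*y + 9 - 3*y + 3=6*d + y*(-6*d - 12) + 12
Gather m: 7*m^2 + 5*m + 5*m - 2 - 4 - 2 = 7*m^2 + 10*m - 8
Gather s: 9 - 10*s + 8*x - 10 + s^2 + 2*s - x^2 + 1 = s^2 - 8*s - x^2 + 8*x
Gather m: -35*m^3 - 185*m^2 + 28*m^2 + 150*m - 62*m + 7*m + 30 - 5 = -35*m^3 - 157*m^2 + 95*m + 25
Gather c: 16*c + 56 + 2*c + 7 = 18*c + 63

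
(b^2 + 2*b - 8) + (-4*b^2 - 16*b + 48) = -3*b^2 - 14*b + 40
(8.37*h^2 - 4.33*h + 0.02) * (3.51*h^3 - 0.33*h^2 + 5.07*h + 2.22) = 29.3787*h^5 - 17.9604*h^4 + 43.935*h^3 - 3.3783*h^2 - 9.5112*h + 0.0444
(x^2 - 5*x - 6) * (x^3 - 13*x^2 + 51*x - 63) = x^5 - 18*x^4 + 110*x^3 - 240*x^2 + 9*x + 378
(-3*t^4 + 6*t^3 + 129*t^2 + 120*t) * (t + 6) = -3*t^5 - 12*t^4 + 165*t^3 + 894*t^2 + 720*t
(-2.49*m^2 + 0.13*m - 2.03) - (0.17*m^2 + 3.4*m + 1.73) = -2.66*m^2 - 3.27*m - 3.76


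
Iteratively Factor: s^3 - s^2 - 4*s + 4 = (s - 2)*(s^2 + s - 2) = (s - 2)*(s + 2)*(s - 1)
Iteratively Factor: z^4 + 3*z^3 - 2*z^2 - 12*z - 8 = (z + 1)*(z^3 + 2*z^2 - 4*z - 8) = (z + 1)*(z + 2)*(z^2 - 4) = (z - 2)*(z + 1)*(z + 2)*(z + 2)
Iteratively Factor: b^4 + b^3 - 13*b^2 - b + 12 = (b - 1)*(b^3 + 2*b^2 - 11*b - 12) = (b - 3)*(b - 1)*(b^2 + 5*b + 4) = (b - 3)*(b - 1)*(b + 4)*(b + 1)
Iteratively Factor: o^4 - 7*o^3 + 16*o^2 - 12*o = (o - 3)*(o^3 - 4*o^2 + 4*o) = (o - 3)*(o - 2)*(o^2 - 2*o) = o*(o - 3)*(o - 2)*(o - 2)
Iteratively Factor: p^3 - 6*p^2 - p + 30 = (p - 3)*(p^2 - 3*p - 10) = (p - 3)*(p + 2)*(p - 5)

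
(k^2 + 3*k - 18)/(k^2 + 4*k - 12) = (k - 3)/(k - 2)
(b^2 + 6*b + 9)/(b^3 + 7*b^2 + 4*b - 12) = (b^2 + 6*b + 9)/(b^3 + 7*b^2 + 4*b - 12)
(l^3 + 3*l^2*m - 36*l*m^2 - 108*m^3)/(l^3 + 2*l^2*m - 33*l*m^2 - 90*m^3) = (l + 6*m)/(l + 5*m)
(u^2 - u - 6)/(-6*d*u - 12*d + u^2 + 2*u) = (u - 3)/(-6*d + u)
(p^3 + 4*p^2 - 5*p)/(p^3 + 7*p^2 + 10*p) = (p - 1)/(p + 2)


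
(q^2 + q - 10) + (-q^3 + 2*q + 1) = -q^3 + q^2 + 3*q - 9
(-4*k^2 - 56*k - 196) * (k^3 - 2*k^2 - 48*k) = -4*k^5 - 48*k^4 + 108*k^3 + 3080*k^2 + 9408*k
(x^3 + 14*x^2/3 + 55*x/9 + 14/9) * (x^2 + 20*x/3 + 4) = x^5 + 34*x^4/3 + 371*x^3/9 + 1646*x^2/27 + 940*x/27 + 56/9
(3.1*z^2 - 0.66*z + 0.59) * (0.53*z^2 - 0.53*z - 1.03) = 1.643*z^4 - 1.9928*z^3 - 2.5305*z^2 + 0.3671*z - 0.6077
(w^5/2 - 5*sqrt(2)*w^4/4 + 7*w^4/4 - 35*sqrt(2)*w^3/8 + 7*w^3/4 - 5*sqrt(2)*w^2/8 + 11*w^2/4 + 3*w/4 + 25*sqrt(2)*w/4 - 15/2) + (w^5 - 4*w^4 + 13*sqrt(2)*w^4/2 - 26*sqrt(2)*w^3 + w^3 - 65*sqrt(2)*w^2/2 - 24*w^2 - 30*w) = 3*w^5/2 - 9*w^4/4 + 21*sqrt(2)*w^4/4 - 243*sqrt(2)*w^3/8 + 11*w^3/4 - 265*sqrt(2)*w^2/8 - 85*w^2/4 - 117*w/4 + 25*sqrt(2)*w/4 - 15/2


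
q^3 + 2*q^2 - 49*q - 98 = (q - 7)*(q + 2)*(q + 7)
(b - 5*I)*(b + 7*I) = b^2 + 2*I*b + 35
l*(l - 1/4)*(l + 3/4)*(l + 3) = l^4 + 7*l^3/2 + 21*l^2/16 - 9*l/16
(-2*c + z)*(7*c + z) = -14*c^2 + 5*c*z + z^2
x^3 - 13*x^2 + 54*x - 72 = (x - 6)*(x - 4)*(x - 3)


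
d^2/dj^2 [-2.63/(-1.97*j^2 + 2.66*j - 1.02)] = (-20.413534*j^2 + 27.563452*j + 2.63*(3.94*j - 2.66)*(7.88*j - 5.32) - 10.569444)/(1.97*j^2 - 2.66*j + 1.02)^3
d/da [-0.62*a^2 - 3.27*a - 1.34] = -1.24*a - 3.27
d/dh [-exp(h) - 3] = -exp(h)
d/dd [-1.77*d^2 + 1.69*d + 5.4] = 1.69 - 3.54*d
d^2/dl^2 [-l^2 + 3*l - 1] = -2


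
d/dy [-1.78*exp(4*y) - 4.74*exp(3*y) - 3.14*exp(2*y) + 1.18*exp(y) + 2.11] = (-7.12*exp(3*y) - 14.22*exp(2*y) - 6.28*exp(y) + 1.18)*exp(y)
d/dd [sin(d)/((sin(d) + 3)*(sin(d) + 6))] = (cos(d)^2 + 17)*cos(d)/((sin(d) + 3)^2*(sin(d) + 6)^2)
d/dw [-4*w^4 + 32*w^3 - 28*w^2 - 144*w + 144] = -16*w^3 + 96*w^2 - 56*w - 144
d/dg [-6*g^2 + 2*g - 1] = 2 - 12*g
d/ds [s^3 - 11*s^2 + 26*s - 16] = 3*s^2 - 22*s + 26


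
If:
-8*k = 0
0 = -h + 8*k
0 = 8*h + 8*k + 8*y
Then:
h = 0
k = 0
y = 0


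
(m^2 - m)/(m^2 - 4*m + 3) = m/(m - 3)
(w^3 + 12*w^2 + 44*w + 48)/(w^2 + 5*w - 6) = (w^2 + 6*w + 8)/(w - 1)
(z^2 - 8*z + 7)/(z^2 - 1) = (z - 7)/(z + 1)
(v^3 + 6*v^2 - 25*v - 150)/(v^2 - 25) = v + 6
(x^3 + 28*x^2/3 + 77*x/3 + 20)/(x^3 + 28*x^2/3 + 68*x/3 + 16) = (x^2 + 8*x + 15)/(x^2 + 8*x + 12)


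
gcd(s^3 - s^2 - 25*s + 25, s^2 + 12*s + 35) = s + 5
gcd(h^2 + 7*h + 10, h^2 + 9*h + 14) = h + 2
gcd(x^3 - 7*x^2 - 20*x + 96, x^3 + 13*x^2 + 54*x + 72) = x + 4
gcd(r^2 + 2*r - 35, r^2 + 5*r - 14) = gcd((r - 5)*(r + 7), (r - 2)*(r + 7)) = r + 7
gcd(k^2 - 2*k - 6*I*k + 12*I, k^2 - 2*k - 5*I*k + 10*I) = k - 2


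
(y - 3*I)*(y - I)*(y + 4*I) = y^3 + 13*y - 12*I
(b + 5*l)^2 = b^2 + 10*b*l + 25*l^2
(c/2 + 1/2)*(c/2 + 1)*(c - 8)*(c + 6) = c^4/4 + c^3/4 - 13*c^2 - 37*c - 24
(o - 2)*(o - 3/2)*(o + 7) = o^3 + 7*o^2/2 - 43*o/2 + 21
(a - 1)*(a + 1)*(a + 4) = a^3 + 4*a^2 - a - 4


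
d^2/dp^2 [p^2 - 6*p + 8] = 2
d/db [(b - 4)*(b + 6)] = 2*b + 2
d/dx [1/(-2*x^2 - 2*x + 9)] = 2*(2*x + 1)/(2*x^2 + 2*x - 9)^2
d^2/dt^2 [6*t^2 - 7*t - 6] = 12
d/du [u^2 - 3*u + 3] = 2*u - 3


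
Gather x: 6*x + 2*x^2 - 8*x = 2*x^2 - 2*x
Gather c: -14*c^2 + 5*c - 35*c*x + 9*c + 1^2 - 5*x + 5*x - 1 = -14*c^2 + c*(14 - 35*x)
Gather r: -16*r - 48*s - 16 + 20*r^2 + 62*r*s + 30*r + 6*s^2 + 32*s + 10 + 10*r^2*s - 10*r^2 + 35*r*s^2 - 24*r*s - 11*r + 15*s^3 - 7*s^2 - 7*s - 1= r^2*(10*s + 10) + r*(35*s^2 + 38*s + 3) + 15*s^3 - s^2 - 23*s - 7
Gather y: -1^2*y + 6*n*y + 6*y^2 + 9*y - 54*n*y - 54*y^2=-48*y^2 + y*(8 - 48*n)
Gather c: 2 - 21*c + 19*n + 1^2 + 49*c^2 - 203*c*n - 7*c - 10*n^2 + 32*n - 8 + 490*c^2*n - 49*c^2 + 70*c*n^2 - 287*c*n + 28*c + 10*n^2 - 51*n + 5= 490*c^2*n + c*(70*n^2 - 490*n)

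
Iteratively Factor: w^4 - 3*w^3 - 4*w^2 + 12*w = (w - 2)*(w^3 - w^2 - 6*w) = (w - 3)*(w - 2)*(w^2 + 2*w) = (w - 3)*(w - 2)*(w + 2)*(w)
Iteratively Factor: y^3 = (y)*(y^2) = y^2*(y)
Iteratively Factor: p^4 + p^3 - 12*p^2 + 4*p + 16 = (p + 4)*(p^3 - 3*p^2 + 4) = (p - 2)*(p + 4)*(p^2 - p - 2) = (p - 2)^2*(p + 4)*(p + 1)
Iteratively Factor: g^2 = (g)*(g)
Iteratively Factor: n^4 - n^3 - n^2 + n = (n + 1)*(n^3 - 2*n^2 + n) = (n - 1)*(n + 1)*(n^2 - n) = n*(n - 1)*(n + 1)*(n - 1)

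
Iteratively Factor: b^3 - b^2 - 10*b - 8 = (b + 2)*(b^2 - 3*b - 4) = (b + 1)*(b + 2)*(b - 4)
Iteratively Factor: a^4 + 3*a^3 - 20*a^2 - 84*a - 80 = (a + 2)*(a^3 + a^2 - 22*a - 40) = (a - 5)*(a + 2)*(a^2 + 6*a + 8) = (a - 5)*(a + 2)^2*(a + 4)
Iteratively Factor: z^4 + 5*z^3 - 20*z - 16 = (z - 2)*(z^3 + 7*z^2 + 14*z + 8) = (z - 2)*(z + 2)*(z^2 + 5*z + 4) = (z - 2)*(z + 2)*(z + 4)*(z + 1)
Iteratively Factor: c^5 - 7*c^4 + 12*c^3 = (c)*(c^4 - 7*c^3 + 12*c^2) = c^2*(c^3 - 7*c^2 + 12*c) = c^2*(c - 4)*(c^2 - 3*c) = c^3*(c - 4)*(c - 3)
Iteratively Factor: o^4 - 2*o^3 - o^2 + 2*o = (o + 1)*(o^3 - 3*o^2 + 2*o) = (o - 1)*(o + 1)*(o^2 - 2*o) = (o - 2)*(o - 1)*(o + 1)*(o)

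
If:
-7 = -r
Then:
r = 7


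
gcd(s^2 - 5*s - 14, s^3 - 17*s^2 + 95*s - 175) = s - 7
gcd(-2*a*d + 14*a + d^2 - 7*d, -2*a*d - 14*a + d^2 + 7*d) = 2*a - d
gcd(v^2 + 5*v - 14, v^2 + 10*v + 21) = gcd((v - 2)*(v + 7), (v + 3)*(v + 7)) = v + 7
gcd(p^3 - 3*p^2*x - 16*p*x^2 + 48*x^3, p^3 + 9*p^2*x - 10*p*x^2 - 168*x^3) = -p + 4*x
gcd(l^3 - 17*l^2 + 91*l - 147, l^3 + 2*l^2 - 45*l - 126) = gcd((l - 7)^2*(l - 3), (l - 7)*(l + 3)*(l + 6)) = l - 7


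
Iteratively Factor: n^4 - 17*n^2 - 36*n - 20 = (n + 2)*(n^3 - 2*n^2 - 13*n - 10) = (n - 5)*(n + 2)*(n^2 + 3*n + 2) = (n - 5)*(n + 1)*(n + 2)*(n + 2)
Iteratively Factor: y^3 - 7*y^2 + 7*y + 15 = (y + 1)*(y^2 - 8*y + 15) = (y - 5)*(y + 1)*(y - 3)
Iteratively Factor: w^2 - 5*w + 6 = (w - 2)*(w - 3)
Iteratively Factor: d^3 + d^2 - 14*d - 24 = (d + 3)*(d^2 - 2*d - 8) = (d - 4)*(d + 3)*(d + 2)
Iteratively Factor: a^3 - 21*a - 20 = (a + 1)*(a^2 - a - 20) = (a + 1)*(a + 4)*(a - 5)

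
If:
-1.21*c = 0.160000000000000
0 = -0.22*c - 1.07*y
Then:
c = -0.13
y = 0.03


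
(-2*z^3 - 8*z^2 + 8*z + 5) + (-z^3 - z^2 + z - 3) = -3*z^3 - 9*z^2 + 9*z + 2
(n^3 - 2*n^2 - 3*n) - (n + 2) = n^3 - 2*n^2 - 4*n - 2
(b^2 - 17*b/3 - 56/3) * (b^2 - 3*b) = b^4 - 26*b^3/3 - 5*b^2/3 + 56*b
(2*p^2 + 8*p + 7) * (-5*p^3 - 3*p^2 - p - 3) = -10*p^5 - 46*p^4 - 61*p^3 - 35*p^2 - 31*p - 21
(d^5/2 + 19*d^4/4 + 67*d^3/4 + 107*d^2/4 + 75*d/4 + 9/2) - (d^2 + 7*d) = d^5/2 + 19*d^4/4 + 67*d^3/4 + 103*d^2/4 + 47*d/4 + 9/2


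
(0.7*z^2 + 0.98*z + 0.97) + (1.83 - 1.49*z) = 0.7*z^2 - 0.51*z + 2.8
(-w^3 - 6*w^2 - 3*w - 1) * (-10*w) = 10*w^4 + 60*w^3 + 30*w^2 + 10*w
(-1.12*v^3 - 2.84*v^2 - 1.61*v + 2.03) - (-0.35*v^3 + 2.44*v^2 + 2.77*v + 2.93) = -0.77*v^3 - 5.28*v^2 - 4.38*v - 0.9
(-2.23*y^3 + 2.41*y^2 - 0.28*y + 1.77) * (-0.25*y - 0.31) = 0.5575*y^4 + 0.0888*y^3 - 0.6771*y^2 - 0.3557*y - 0.5487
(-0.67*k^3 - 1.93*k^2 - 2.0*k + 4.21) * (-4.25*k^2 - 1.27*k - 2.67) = 2.8475*k^5 + 9.0534*k^4 + 12.74*k^3 - 10.1994*k^2 - 0.00670000000000037*k - 11.2407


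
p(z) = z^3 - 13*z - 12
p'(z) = 3*z^2 - 13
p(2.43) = -29.24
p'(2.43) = 4.71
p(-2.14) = 6.02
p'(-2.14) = 0.74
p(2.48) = -28.99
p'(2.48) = 5.45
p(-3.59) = -11.60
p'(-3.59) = 25.66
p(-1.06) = 0.59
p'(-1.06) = -9.63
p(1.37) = -27.24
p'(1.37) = -7.37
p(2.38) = -29.46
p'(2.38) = 3.99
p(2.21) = -29.94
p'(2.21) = 1.65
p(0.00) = -12.00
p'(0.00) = -13.00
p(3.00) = -24.00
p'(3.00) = 14.00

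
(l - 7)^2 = l^2 - 14*l + 49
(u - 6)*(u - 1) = u^2 - 7*u + 6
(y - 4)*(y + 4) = y^2 - 16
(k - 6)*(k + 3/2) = k^2 - 9*k/2 - 9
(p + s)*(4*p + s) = 4*p^2 + 5*p*s + s^2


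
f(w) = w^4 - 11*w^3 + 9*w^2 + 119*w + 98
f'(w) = 4*w^3 - 33*w^2 + 18*w + 119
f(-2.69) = 109.49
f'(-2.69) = -246.07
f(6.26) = 32.84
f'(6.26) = -80.25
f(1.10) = 226.61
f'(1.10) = 104.19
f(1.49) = 263.83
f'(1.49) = 85.79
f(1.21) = 237.82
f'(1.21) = 99.55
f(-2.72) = 117.00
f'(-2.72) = -254.60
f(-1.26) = -13.13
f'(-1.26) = 35.93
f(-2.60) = 88.47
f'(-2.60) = -221.18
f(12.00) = 4550.00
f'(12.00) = 2495.00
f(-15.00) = 88088.00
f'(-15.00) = -21076.00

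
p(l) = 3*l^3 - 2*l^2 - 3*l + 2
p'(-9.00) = 762.00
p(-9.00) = -2320.00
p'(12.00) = 1245.00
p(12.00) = 4862.00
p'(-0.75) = 5.06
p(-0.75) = 1.86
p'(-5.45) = 286.12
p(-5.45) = -526.69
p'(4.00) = 125.00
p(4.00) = 150.00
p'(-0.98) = 9.56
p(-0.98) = 0.20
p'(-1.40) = 20.24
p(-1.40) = -5.95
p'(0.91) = 0.81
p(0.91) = -0.13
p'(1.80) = 18.96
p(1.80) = 7.62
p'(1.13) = 3.97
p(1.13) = 0.38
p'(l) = 9*l^2 - 4*l - 3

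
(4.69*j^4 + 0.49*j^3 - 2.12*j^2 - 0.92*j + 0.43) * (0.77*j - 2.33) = 3.6113*j^5 - 10.5504*j^4 - 2.7741*j^3 + 4.2312*j^2 + 2.4747*j - 1.0019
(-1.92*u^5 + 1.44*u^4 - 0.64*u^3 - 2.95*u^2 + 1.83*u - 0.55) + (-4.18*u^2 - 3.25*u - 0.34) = -1.92*u^5 + 1.44*u^4 - 0.64*u^3 - 7.13*u^2 - 1.42*u - 0.89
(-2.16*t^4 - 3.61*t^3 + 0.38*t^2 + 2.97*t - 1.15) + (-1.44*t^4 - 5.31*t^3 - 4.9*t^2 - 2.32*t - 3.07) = -3.6*t^4 - 8.92*t^3 - 4.52*t^2 + 0.65*t - 4.22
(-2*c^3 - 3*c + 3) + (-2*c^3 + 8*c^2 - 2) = -4*c^3 + 8*c^2 - 3*c + 1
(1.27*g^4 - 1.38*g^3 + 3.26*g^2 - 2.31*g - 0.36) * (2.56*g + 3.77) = 3.2512*g^5 + 1.2551*g^4 + 3.143*g^3 + 6.3766*g^2 - 9.6303*g - 1.3572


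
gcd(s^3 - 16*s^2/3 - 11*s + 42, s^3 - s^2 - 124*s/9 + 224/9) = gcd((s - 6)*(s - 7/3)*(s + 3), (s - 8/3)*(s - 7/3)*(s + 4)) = s - 7/3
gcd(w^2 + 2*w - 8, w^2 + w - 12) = w + 4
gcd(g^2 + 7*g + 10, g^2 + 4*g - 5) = g + 5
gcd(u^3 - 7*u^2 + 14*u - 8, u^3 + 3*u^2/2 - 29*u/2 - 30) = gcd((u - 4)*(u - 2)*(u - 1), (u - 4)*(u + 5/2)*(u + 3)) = u - 4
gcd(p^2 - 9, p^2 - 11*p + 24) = p - 3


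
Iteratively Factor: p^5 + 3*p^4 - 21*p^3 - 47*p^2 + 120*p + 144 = (p + 1)*(p^4 + 2*p^3 - 23*p^2 - 24*p + 144) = (p - 3)*(p + 1)*(p^3 + 5*p^2 - 8*p - 48) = (p - 3)*(p + 1)*(p + 4)*(p^2 + p - 12) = (p - 3)^2*(p + 1)*(p + 4)*(p + 4)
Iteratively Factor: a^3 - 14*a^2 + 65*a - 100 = (a - 5)*(a^2 - 9*a + 20) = (a - 5)*(a - 4)*(a - 5)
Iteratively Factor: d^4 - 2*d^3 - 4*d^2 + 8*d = (d)*(d^3 - 2*d^2 - 4*d + 8) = d*(d - 2)*(d^2 - 4) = d*(d - 2)^2*(d + 2)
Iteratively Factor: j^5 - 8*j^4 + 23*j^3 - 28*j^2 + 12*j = (j - 2)*(j^4 - 6*j^3 + 11*j^2 - 6*j) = (j - 2)*(j - 1)*(j^3 - 5*j^2 + 6*j) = (j - 3)*(j - 2)*(j - 1)*(j^2 - 2*j) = j*(j - 3)*(j - 2)*(j - 1)*(j - 2)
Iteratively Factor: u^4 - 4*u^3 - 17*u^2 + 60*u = (u)*(u^3 - 4*u^2 - 17*u + 60) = u*(u + 4)*(u^2 - 8*u + 15) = u*(u - 3)*(u + 4)*(u - 5)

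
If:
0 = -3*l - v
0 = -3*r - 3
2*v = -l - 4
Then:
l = 4/5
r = -1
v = -12/5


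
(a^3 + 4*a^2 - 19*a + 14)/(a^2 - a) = a + 5 - 14/a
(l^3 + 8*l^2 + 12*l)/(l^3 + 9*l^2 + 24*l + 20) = l*(l + 6)/(l^2 + 7*l + 10)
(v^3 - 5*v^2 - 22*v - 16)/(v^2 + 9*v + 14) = (v^2 - 7*v - 8)/(v + 7)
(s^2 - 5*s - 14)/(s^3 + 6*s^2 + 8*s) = (s - 7)/(s*(s + 4))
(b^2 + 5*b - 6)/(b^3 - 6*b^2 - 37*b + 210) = (b - 1)/(b^2 - 12*b + 35)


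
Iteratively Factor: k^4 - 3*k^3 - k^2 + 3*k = (k - 3)*(k^3 - k) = (k - 3)*(k - 1)*(k^2 + k) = (k - 3)*(k - 1)*(k + 1)*(k)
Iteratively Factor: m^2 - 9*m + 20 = (m - 5)*(m - 4)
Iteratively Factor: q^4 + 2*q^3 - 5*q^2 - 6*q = (q + 3)*(q^3 - q^2 - 2*q) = q*(q + 3)*(q^2 - q - 2) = q*(q - 2)*(q + 3)*(q + 1)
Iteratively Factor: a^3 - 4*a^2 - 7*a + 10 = (a + 2)*(a^2 - 6*a + 5) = (a - 1)*(a + 2)*(a - 5)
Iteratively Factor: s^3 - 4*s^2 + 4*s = (s - 2)*(s^2 - 2*s) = s*(s - 2)*(s - 2)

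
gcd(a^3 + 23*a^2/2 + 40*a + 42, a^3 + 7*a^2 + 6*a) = a + 6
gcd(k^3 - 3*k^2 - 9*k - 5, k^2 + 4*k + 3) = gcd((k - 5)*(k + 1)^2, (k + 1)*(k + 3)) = k + 1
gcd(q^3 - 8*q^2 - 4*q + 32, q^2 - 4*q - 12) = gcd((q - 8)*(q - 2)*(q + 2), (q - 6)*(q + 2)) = q + 2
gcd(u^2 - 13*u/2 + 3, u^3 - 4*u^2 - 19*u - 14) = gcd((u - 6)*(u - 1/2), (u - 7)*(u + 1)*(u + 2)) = 1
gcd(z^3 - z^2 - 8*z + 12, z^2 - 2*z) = z - 2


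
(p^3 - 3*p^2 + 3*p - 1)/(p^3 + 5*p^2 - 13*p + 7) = (p - 1)/(p + 7)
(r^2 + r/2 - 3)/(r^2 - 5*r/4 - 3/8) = 4*(r + 2)/(4*r + 1)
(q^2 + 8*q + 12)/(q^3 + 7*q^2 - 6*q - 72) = (q + 2)/(q^2 + q - 12)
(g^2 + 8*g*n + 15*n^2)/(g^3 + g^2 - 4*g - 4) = (g^2 + 8*g*n + 15*n^2)/(g^3 + g^2 - 4*g - 4)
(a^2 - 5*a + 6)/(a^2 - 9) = (a - 2)/(a + 3)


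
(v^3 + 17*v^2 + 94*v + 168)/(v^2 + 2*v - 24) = (v^2 + 11*v + 28)/(v - 4)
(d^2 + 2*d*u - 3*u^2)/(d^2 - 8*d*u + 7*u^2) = (-d - 3*u)/(-d + 7*u)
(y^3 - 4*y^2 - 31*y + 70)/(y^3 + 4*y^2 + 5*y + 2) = (y^3 - 4*y^2 - 31*y + 70)/(y^3 + 4*y^2 + 5*y + 2)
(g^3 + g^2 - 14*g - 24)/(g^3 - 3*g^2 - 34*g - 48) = (g - 4)/(g - 8)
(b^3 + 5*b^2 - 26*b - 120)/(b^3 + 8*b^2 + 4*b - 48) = (b - 5)/(b - 2)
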